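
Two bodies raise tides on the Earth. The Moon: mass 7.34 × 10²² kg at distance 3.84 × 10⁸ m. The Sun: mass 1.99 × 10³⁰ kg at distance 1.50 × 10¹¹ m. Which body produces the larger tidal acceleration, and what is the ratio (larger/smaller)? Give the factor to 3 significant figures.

The Moon, by a factor of ≈ 2.20

The tide-raising term goes as M/d³ (the gradient of a 1/d² field).
The Moon: (7.34 × 10²²) / (3.84 × 10⁸)³ = 1.296 × 10⁻³
The Sun: (1.99 × 10³⁰) / (1.50 × 10¹¹)³ = 5.896 × 10⁻⁴
Ratio (larger/smaller) = 2.20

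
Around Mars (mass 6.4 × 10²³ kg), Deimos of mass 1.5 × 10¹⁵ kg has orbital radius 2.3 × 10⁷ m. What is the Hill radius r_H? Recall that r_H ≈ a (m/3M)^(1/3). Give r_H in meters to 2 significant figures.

2.1 × 10⁴ m

r_H ≈ a (m/3M)^(1/3)
    = (2.3 × 10⁷) × (1.5 × 10¹⁵ / (3 × 6.4 × 10²³))^(1/3)
    = 2.1 × 10⁴ m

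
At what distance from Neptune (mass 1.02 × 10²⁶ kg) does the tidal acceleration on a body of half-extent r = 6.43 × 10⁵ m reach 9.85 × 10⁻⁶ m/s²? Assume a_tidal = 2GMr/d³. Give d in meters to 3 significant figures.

9.61 × 10⁸ m

2GMr/d³ = a_tidal  ⇒  d = (2GMr / a_tidal)^(1/3)
d = (2 × 6.674×10⁻¹¹ × (1.02 × 10²⁶) × (6.43 × 10⁵) / (9.85 × 10⁻⁶))^(1/3)
  = 9.61 × 10⁸ m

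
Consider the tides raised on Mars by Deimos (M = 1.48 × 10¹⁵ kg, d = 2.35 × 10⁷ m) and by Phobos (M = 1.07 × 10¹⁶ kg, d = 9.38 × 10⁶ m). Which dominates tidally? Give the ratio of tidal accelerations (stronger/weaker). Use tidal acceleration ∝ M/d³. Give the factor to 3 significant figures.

Tidal stretch scales as M/d³; compute that for each body.
Deimos: (1.48 × 10¹⁵) / (2.35 × 10⁷)³ = 1.140 × 10⁻⁷
Phobos: (1.07 × 10¹⁶) / (9.38 × 10⁶)³ = 1.297 × 10⁻⁵
Ratio (larger/smaller) = 114

Phobos, by a factor of ≈ 114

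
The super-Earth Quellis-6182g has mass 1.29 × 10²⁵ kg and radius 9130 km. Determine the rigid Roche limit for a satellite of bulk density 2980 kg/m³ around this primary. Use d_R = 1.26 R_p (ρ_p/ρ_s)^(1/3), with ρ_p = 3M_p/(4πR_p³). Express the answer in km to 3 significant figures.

ρ_p = 3M_p/(4πR_p³) = 3 × (1.29 × 10²⁵) / (4π × (9.13 × 10⁶ m)³) = 4050 kg/m³
d_R = 1.26 × 9130 km × (4050/2980)^(1/3)
    = 12700 km

12700 km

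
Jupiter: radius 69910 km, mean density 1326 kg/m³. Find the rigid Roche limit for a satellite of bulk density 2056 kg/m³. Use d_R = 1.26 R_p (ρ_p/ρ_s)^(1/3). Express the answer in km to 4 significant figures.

76110 km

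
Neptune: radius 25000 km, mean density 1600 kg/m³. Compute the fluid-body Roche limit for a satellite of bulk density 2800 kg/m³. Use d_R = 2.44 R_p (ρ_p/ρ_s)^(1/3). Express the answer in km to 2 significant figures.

d_R = 2.44 × 25000 km × (1600/2800)^(1/3)
    = 51000 km

51000 km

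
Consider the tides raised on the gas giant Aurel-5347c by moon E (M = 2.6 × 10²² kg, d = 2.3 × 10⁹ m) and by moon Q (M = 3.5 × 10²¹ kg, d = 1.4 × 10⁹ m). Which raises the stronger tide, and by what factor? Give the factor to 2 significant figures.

Moon E, by a factor of ≈ 1.7

Tidal acceleration ∝ M/d³, so compare M/d³ for each.
Moon E: (2.6 × 10²²) / (2.3 × 10⁹)³ = 2.137 × 10⁻⁶
Moon Q: (3.5 × 10²¹) / (1.4 × 10⁹)³ = 1.276 × 10⁻⁶
Ratio (larger/smaller) = 1.7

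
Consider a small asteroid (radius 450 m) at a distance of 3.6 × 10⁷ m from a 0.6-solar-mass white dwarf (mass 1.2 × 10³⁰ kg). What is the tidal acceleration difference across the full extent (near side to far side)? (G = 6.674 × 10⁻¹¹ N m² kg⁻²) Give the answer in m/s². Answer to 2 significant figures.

3.1 m/s²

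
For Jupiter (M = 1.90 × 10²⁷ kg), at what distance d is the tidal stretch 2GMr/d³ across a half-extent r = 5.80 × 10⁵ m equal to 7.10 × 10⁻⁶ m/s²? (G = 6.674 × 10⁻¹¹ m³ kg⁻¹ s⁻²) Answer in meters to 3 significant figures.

2.75 × 10⁹ m

2GMr/d³ = a_tidal  ⇒  d = (2GMr / a_tidal)^(1/3)
d = (2 × 6.674×10⁻¹¹ × (1.90 × 10²⁷) × (5.80 × 10⁵) / (7.10 × 10⁻⁶))^(1/3)
  = 2.75 × 10⁹ m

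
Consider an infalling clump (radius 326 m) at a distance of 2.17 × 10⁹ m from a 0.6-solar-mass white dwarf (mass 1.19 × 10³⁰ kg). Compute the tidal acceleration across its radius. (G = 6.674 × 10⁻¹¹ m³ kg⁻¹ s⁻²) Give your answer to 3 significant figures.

a_tidal = 2GMr/d³
        = 2 × (6.674 × 10⁻¹¹) × (1.19 × 10³⁰) × (326) / (2.17 × 10⁹)³
        = 5.07 × 10⁻⁶ m/s²

5.07 × 10⁻⁶ m/s²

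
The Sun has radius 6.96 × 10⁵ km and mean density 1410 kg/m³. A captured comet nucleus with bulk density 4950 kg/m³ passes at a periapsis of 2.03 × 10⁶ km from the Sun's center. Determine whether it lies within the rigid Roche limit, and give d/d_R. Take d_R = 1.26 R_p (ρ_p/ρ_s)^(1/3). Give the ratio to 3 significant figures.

outside; d/d_R ≈ 3.52

d_R = 1.26 × (6.96 × 10⁵ km) × (1410/4950)^(1/3) = 5.770 × 10⁵ km
d/d_R = (2.03 × 10⁶) / (5.770 × 10⁵) = 3.52
Since d/d_R > 1, the body is outside the Roche limit.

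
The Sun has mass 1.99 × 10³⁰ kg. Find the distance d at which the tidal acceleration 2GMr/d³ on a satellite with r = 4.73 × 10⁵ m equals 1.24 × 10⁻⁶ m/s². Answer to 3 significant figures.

4.66 × 10¹⁰ m

2GMr/d³ = a_tidal  ⇒  d = (2GMr / a_tidal)^(1/3)
d = (2 × 6.674×10⁻¹¹ × (1.99 × 10³⁰) × (4.73 × 10⁵) / (1.24 × 10⁻⁶))^(1/3)
  = 4.66 × 10¹⁰ m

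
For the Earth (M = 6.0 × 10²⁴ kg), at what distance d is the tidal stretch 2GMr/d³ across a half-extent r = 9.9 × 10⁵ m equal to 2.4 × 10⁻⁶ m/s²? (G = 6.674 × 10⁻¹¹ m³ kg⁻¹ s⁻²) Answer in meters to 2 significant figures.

6.9 × 10⁸ m

2GMr/d³ = a_tidal  ⇒  d = (2GMr / a_tidal)^(1/3)
d = (2 × 6.674×10⁻¹¹ × (6.0 × 10²⁴) × (9.9 × 10⁵) / (2.4 × 10⁻⁶))^(1/3)
  = 6.9 × 10⁸ m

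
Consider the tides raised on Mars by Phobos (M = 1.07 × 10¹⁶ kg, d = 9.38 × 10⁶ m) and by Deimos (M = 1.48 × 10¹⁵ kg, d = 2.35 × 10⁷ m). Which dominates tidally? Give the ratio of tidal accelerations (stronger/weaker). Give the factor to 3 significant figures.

The tide-raising term goes as M/d³ (the gradient of a 1/d² field).
Phobos: (1.07 × 10¹⁶) / (9.38 × 10⁶)³ = 1.297 × 10⁻⁵
Deimos: (1.48 × 10¹⁵) / (2.35 × 10⁷)³ = 1.140 × 10⁻⁷
Ratio (larger/smaller) = 114

Phobos, by a factor of ≈ 114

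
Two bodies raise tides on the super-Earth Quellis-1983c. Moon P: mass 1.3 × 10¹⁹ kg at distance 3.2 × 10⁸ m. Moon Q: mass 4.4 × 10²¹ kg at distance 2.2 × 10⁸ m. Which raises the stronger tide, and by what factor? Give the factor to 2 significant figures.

Moon Q, by a factor of ≈ 1000

Tidal acceleration ∝ M/d³, so compare M/d³ for each.
Moon P: (1.3 × 10¹⁹) / (3.2 × 10⁸)³ = 3.967 × 10⁻⁷
Moon Q: (4.4 × 10²¹) / (2.2 × 10⁸)³ = 4.132 × 10⁻⁴
Ratio (larger/smaller) = 1000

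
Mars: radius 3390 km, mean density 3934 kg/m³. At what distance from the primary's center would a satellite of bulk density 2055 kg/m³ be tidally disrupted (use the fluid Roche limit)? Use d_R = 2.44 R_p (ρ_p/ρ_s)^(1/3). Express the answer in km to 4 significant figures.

10270 km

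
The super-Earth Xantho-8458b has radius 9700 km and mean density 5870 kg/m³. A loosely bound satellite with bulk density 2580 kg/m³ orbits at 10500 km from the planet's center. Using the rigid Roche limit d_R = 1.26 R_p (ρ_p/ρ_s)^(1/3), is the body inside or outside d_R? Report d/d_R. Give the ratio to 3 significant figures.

inside; d/d_R ≈ 0.653

d_R = 1.26 × (9700 km) × (5870/2580)^(1/3) = 16070 km
d/d_R = (10500) / (16070) = 0.653
Since d/d_R < 1, the body is inside the Roche limit.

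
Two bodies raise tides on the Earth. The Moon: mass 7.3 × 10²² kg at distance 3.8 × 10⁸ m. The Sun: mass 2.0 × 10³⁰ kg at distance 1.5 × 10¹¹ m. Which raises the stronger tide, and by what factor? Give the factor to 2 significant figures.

The Moon, by a factor of ≈ 2.2

The tide-raising term goes as M/d³ (the gradient of a 1/d² field).
The Moon: (7.3 × 10²²) / (3.8 × 10⁸)³ = 1.330 × 10⁻³
The Sun: (2.0 × 10³⁰) / (1.5 × 10¹¹)³ = 5.926 × 10⁻⁴
Ratio (larger/smaller) = 2.2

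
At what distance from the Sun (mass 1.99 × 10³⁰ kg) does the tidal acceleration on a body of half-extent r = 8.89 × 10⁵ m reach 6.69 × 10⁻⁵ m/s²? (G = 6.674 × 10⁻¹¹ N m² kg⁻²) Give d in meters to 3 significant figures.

1.52 × 10¹⁰ m

2GMr/d³ = a_tidal  ⇒  d = (2GMr / a_tidal)^(1/3)
d = (2 × 6.674×10⁻¹¹ × (1.99 × 10³⁰) × (8.89 × 10⁵) / (6.69 × 10⁻⁵))^(1/3)
  = 1.52 × 10¹⁰ m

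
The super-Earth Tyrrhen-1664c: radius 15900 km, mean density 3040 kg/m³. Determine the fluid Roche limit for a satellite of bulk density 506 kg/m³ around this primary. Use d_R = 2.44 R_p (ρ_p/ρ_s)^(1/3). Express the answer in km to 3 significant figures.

d_R = 2.44 × 15900 km × (3040/506)^(1/3)
    = 70500 km

70500 km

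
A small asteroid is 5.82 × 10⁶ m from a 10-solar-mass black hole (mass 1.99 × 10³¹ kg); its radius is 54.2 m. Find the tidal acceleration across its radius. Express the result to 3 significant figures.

Δg = 2GMr/d³
   = 2 × (6.674 × 10⁻¹¹) × (1.99 × 10³¹) × (54.2) / (5.82 × 10⁶)³
   = 7.30 × 10² m/s²

7.30 × 10² m/s²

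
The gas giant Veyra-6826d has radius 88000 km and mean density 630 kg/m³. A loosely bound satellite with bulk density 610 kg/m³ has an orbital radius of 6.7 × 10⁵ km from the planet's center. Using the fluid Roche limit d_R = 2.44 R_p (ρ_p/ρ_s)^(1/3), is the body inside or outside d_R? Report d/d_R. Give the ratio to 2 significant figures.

d_R = 2.44 × (88000 km) × (630/610)^(1/3) = 2.170 × 10⁵ km
d/d_R = (6.7 × 10⁵) / (2.170 × 10⁵) = 3.1
Since d/d_R > 1, the body is outside the Roche limit.

outside; d/d_R ≈ 3.1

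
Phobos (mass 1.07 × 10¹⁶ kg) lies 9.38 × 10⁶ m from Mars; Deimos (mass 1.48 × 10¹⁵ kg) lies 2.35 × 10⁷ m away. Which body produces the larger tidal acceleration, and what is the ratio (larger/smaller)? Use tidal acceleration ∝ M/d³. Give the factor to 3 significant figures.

Phobos, by a factor of ≈ 114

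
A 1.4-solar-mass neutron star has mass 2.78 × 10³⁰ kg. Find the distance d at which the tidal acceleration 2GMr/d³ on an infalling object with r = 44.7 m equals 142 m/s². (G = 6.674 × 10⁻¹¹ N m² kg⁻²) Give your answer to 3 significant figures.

2GMr/d³ = a_tidal  ⇒  d = (2GMr / a_tidal)^(1/3)
d = (2 × 6.674×10⁻¹¹ × (2.78 × 10³⁰) × (44.7) / (142))^(1/3)
  = 4.89 × 10⁶ m

4.89 × 10⁶ m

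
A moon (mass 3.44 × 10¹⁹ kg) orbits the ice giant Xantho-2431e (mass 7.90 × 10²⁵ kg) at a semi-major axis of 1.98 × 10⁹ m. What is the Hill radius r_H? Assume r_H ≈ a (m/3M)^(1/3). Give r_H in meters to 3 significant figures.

r_H ≈ a (m/3M)^(1/3)
    = (1.98 × 10⁹) × (3.44 × 10¹⁹ / (3 × 7.90 × 10²⁵))^(1/3)
    = 1.04 × 10⁷ m

1.04 × 10⁷ m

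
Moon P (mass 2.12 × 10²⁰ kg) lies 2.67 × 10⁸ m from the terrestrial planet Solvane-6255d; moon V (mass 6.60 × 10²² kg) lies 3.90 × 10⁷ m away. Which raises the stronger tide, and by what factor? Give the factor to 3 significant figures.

Moon V, by a factor of ≈ 99900

The tide-raising term goes as M/d³ (the gradient of a 1/d² field).
Moon P: (2.12 × 10²⁰) / (2.67 × 10⁸)³ = 1.114 × 10⁻⁵
Moon V: (6.60 × 10²²) / (3.90 × 10⁷)³ = 1.113
Ratio (larger/smaller) = 99900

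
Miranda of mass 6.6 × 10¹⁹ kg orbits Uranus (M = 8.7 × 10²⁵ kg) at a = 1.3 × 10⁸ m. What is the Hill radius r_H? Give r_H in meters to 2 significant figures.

r_H ≈ a (m/3M)^(1/3)
    = (1.3 × 10⁸) × (6.6 × 10¹⁹ / (3 × 8.7 × 10²⁵))^(1/3)
    = 8.2 × 10⁵ m

8.2 × 10⁵ m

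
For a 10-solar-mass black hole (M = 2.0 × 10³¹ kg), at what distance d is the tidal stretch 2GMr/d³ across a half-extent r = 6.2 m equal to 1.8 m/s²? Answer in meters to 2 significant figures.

2.1 × 10⁷ m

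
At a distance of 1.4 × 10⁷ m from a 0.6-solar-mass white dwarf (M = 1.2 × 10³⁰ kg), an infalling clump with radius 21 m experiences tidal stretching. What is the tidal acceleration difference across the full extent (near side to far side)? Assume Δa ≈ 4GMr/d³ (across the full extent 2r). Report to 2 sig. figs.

2.5 m/s²

a_tidal = 4GMr/d³
        = 4 × (6.674 × 10⁻¹¹) × (1.2 × 10³⁰) × (21) / (1.4 × 10⁷)³
        = 2.5 m/s²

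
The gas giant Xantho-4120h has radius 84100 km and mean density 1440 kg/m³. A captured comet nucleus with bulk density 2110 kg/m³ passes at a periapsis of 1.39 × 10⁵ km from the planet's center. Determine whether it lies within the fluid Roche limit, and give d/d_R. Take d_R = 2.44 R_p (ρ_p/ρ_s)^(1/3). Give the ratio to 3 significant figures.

d_R = 2.44 × (84100 km) × (1440/2110)^(1/3) = 1.807 × 10⁵ km
d/d_R = (1.39 × 10⁵) / (1.807 × 10⁵) = 0.769
Since d/d_R < 1, the body is inside the Roche limit.

inside; d/d_R ≈ 0.769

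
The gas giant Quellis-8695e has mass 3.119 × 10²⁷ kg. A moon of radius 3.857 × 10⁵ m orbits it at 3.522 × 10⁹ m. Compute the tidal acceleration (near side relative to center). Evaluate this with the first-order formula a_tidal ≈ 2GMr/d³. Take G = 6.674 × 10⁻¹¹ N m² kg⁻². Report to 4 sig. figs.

3.675 × 10⁻⁶ m/s²

Δa = 2GMr/d³
   = 2 × (6.674 × 10⁻¹¹) × (3.119 × 10²⁷) × (3.857 × 10⁵) / (3.522 × 10⁹)³
   = 3.675 × 10⁻⁶ m/s²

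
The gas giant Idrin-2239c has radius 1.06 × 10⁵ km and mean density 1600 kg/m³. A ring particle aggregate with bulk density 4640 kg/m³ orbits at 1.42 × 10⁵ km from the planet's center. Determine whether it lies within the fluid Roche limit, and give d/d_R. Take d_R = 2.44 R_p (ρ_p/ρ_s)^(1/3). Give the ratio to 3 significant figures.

inside; d/d_R ≈ 0.783

d_R = 2.44 × (1.06 × 10⁵ km) × (1600/4640)^(1/3) = 1.814 × 10⁵ km
d/d_R = (1.42 × 10⁵) / (1.814 × 10⁵) = 0.783
Since d/d_R < 1, the body is inside the Roche limit.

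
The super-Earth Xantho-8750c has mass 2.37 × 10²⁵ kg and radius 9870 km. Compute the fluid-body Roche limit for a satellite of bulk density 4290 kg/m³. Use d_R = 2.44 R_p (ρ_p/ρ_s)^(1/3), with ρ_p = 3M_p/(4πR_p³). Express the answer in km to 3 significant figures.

26800 km

ρ_p = 3M_p/(4πR_p³) = 3 × (2.37 × 10²⁵) / (4π × (9.87 × 10⁶ m)³) = 5880 kg/m³
d_R = 2.44 × 9870 km × (5880/4290)^(1/3)
    = 26800 km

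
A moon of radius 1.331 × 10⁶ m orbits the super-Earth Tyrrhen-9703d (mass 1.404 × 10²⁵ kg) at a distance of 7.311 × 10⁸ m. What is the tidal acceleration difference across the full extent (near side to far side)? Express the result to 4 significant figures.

The field gradient is 2GM/d³; across the full diameter 2r the difference is 4GMr/d³.
a_tidal = 4GMr/d³
        = 4 × (6.674 × 10⁻¹¹) × (1.404 × 10²⁵) × (1.331 × 10⁶) / (7.311 × 10⁸)³
        = 1.277 × 10⁻⁵ m/s²

1.277 × 10⁻⁵ m/s²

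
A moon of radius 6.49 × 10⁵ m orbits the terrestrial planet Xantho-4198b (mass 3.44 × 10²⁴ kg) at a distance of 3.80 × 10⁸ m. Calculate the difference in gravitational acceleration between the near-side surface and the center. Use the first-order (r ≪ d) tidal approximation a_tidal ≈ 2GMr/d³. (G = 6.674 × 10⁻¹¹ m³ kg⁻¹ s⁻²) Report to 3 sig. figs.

5.43 × 10⁻⁶ m/s²

The tidal stretch is the gradient of GM/d² times the body's extent r, hence the 1/d³ dependence.
Δg = 2GMr/d³
   = 2 × (6.674 × 10⁻¹¹) × (3.44 × 10²⁴) × (6.49 × 10⁵) / (3.80 × 10⁸)³
   = 5.43 × 10⁻⁶ m/s²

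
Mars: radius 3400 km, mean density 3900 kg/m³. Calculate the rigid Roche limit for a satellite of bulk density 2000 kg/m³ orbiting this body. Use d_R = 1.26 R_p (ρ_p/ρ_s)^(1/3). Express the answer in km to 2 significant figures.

5400 km

d_R = 1.26 × 3400 km × (3900/2000)^(1/3)
    = 5400 km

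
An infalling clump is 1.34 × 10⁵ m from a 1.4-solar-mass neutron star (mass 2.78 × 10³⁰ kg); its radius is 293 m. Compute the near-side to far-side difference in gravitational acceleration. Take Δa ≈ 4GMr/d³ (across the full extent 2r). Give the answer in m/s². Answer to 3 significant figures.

9.04 × 10⁷ m/s²

Near-to-far spans 2r, so the tidal difference is twice the near-to-center value: 4GMr/d³.
Δa = 4GMr/d³
   = 4 × (6.674 × 10⁻¹¹) × (2.78 × 10³⁰) × (293) / (1.34 × 10⁵)³
   = 9.04 × 10⁷ m/s²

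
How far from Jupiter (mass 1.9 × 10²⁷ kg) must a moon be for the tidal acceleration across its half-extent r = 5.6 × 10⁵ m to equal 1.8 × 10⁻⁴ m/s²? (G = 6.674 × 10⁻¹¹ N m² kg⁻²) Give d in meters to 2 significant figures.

9.2 × 10⁸ m

2GMr/d³ = a_tidal  ⇒  d = (2GMr / a_tidal)^(1/3)
d = (2 × 6.674×10⁻¹¹ × (1.9 × 10²⁷) × (5.6 × 10⁵) / (1.8 × 10⁻⁴))^(1/3)
  = 9.2 × 10⁸ m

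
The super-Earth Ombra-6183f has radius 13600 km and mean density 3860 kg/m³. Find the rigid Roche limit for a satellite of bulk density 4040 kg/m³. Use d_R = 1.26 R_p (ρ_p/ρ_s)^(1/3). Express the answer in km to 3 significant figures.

16900 km

d_R = 1.26 × 13600 km × (3860/4040)^(1/3)
    = 16900 km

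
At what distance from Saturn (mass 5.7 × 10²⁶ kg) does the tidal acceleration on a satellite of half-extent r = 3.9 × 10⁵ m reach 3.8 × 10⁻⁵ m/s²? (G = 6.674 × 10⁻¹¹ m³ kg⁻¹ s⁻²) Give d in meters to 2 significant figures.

9.2 × 10⁸ m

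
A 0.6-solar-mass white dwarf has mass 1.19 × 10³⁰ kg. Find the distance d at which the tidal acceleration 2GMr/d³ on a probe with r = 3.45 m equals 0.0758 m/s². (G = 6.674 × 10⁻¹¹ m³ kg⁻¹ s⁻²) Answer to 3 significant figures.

2GMr/d³ = a_tidal  ⇒  d = (2GMr / a_tidal)^(1/3)
d = (2 × 6.674×10⁻¹¹ × (1.19 × 10³⁰) × (3.45) / (0.0758))^(1/3)
  = 1.93 × 10⁷ m

1.93 × 10⁷ m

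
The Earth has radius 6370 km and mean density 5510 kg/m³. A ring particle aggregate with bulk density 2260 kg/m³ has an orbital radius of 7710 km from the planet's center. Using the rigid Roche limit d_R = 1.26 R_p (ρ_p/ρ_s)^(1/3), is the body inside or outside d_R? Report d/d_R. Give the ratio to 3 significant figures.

d_R = 1.26 × (6370 km) × (5510/2260)^(1/3) = 10800 km
d/d_R = (7710) / (10800) = 0.714
Since d/d_R < 1, the body is inside the Roche limit.

inside; d/d_R ≈ 0.714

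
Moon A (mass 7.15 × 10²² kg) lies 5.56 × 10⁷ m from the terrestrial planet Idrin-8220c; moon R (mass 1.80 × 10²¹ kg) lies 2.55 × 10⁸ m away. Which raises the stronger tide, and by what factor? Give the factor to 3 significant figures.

Moon A, by a factor of ≈ 3830

Tidal stretch scales as M/d³; compute that for each body.
Moon A: (7.15 × 10²²) / (5.56 × 10⁷)³ = 4.160 × 10⁻¹
Moon R: (1.80 × 10²¹) / (2.55 × 10⁸)³ = 1.086 × 10⁻⁴
Ratio (larger/smaller) = 3830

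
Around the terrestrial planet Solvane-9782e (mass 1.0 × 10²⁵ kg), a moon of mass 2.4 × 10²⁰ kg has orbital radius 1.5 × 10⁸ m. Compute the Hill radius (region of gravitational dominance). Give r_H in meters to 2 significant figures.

3.0 × 10⁶ m

r_H ≈ a (m/3M)^(1/3)
    = (1.5 × 10⁸) × (2.4 × 10²⁰ / (3 × 1.0 × 10²⁵))^(1/3)
    = 3.0 × 10⁶ m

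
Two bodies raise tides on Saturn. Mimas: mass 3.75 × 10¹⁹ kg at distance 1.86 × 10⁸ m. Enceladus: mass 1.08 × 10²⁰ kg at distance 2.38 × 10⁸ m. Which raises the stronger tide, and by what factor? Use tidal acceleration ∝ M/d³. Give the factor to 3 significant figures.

Tidal stretch scales as M/d³; compute that for each body.
Mimas: (3.75 × 10¹⁹) / (1.86 × 10⁸)³ = 5.828 × 10⁻⁶
Enceladus: (1.08 × 10²⁰) / (2.38 × 10⁸)³ = 8.011 × 10⁻⁶
Ratio (larger/smaller) = 1.37

Enceladus, by a factor of ≈ 1.37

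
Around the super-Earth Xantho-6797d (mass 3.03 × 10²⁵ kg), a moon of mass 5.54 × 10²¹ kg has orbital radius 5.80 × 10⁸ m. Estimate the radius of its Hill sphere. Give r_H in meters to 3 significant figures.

2.28 × 10⁷ m

r_H ≈ a (m/3M)^(1/3)
    = (5.80 × 10⁸) × (5.54 × 10²¹ / (3 × 3.03 × 10²⁵))^(1/3)
    = 2.28 × 10⁷ m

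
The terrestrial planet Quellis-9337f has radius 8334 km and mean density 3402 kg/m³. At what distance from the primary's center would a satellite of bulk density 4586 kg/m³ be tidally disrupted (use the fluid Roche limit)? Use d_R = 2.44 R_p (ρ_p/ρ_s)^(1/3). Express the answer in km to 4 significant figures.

18410 km

d_R = 2.44 × 8334 km × (3402/4586)^(1/3)
    = 18410 km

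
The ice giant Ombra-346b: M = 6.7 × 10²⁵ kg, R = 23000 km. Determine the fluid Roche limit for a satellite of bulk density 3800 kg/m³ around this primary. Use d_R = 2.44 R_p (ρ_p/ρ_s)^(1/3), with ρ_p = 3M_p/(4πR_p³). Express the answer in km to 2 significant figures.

ρ_p = 3M_p/(4πR_p³) = 3 × (6.7 × 10²⁵) / (4π × (2.3 × 10⁷ m)³) = 1300 kg/m³
d_R = 2.44 × 23000 km × (1300/3800)^(1/3)
    = 39000 km

39000 km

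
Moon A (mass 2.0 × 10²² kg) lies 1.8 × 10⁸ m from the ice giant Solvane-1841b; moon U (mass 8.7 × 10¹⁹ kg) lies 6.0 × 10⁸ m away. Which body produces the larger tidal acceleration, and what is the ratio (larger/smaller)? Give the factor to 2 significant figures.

Moon A, by a factor of ≈ 8500

Compare M/d³ for the two perturbers:
Moon A: (2.0 × 10²²) / (1.8 × 10⁸)³ = 3.429 × 10⁻³
Moon U: (8.7 × 10¹⁹) / (6.0 × 10⁸)³ = 4.028 × 10⁻⁷
Ratio (larger/smaller) = 8500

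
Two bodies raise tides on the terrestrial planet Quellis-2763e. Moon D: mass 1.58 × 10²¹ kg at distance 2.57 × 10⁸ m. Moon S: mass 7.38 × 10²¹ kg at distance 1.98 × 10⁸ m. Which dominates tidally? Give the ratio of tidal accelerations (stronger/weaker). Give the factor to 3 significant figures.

Moon S, by a factor of ≈ 10.2

The tide-raising term goes as M/d³ (the gradient of a 1/d² field).
Moon D: (1.58 × 10²¹) / (2.57 × 10⁸)³ = 9.308 × 10⁻⁵
Moon S: (7.38 × 10²¹) / (1.98 × 10⁸)³ = 9.507 × 10⁻⁴
Ratio (larger/smaller) = 10.2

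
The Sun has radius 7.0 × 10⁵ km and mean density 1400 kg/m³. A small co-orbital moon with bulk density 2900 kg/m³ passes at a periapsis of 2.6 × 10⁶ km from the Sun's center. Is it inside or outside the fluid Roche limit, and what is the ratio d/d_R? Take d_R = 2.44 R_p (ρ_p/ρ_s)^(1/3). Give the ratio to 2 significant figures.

outside; d/d_R ≈ 1.9

d_R = 2.44 × (7.0 × 10⁵ km) × (1400/2900)^(1/3) = 1.340 × 10⁶ km
d/d_R = (2.6 × 10⁶) / (1.340 × 10⁶) = 1.9
Since d/d_R > 1, the body is outside the Roche limit.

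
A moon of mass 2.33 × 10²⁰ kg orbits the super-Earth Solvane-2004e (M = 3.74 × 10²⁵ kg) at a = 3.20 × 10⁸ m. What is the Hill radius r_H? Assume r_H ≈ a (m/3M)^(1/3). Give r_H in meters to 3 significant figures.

r_H ≈ a (m/3M)^(1/3)
    = (3.20 × 10⁸) × (2.33 × 10²⁰ / (3 × 3.74 × 10²⁵))^(1/3)
    = 4.08 × 10⁶ m

4.08 × 10⁶ m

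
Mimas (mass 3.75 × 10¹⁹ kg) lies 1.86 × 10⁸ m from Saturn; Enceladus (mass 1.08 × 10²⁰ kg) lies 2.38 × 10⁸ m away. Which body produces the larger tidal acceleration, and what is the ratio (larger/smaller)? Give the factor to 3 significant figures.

Tidal stretch scales as M/d³; compute that for each body.
Mimas: (3.75 × 10¹⁹) / (1.86 × 10⁸)³ = 5.828 × 10⁻⁶
Enceladus: (1.08 × 10²⁰) / (2.38 × 10⁸)³ = 8.011 × 10⁻⁶
Ratio (larger/smaller) = 1.37

Enceladus, by a factor of ≈ 1.37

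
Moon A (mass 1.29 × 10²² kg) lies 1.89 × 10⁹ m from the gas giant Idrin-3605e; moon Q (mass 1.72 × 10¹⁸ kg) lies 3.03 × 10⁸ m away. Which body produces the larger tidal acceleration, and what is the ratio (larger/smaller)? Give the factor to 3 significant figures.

Compare M/d³ for the two perturbers:
Moon A: (1.29 × 10²²) / (1.89 × 10⁹)³ = 1.911 × 10⁻⁶
Moon Q: (1.72 × 10¹⁸) / (3.03 × 10⁸)³ = 6.183 × 10⁻⁸
Ratio (larger/smaller) = 30.9

Moon A, by a factor of ≈ 30.9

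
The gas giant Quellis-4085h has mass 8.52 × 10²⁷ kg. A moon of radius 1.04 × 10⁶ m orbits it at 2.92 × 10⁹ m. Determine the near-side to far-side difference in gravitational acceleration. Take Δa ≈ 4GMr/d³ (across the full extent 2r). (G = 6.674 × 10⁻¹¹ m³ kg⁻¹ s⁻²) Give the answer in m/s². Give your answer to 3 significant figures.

9.50 × 10⁻⁵ m/s²

Δg = 4GMr/d³
   = 4 × (6.674 × 10⁻¹¹) × (8.52 × 10²⁷) × (1.04 × 10⁶) / (2.92 × 10⁹)³
   = 9.50 × 10⁻⁵ m/s²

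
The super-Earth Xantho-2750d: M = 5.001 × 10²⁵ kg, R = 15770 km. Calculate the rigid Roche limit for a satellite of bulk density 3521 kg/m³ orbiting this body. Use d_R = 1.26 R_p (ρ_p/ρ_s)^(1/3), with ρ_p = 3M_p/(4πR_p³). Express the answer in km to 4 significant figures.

ρ_p = 3M_p/(4πR_p³) = 3 × (5.001 × 10²⁵) / (4π × (1.577 × 10⁷ m)³) = 3044 kg/m³
d_R = 1.26 × 15770 km × (3044/3521)^(1/3)
    = 18930 km

18930 km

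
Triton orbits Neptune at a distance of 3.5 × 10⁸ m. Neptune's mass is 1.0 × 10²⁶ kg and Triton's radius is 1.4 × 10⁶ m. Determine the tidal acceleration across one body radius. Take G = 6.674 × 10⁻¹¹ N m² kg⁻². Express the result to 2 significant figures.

Δa = 2GMr/d³
   = 2 × (6.674 × 10⁻¹¹) × (1.0 × 10²⁶) × (1.4 × 10⁶) / (3.5 × 10⁸)³
   = 4.4 × 10⁻⁴ m/s²

4.4 × 10⁻⁴ m/s²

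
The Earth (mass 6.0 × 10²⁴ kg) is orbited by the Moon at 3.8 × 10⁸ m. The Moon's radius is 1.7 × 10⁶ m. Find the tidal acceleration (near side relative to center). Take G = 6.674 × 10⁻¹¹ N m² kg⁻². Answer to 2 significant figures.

2.5 × 10⁻⁵ m/s²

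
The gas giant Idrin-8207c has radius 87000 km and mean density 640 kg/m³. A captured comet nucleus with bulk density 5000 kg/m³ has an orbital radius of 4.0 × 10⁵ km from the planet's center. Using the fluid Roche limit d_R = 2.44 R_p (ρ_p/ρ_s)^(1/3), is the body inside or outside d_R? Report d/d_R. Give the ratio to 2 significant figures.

d_R = 2.44 × (87000 km) × (640/5000)^(1/3) = 1.070 × 10⁵ km
d/d_R = (4.0 × 10⁵) / (1.070 × 10⁵) = 3.7
Since d/d_R > 1, the body is outside the Roche limit.

outside; d/d_R ≈ 3.7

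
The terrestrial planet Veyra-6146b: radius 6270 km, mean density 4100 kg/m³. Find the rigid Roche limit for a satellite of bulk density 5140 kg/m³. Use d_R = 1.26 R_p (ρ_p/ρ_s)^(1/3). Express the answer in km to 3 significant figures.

7330 km

d_R = 1.26 × 6270 km × (4100/5140)^(1/3)
    = 7330 km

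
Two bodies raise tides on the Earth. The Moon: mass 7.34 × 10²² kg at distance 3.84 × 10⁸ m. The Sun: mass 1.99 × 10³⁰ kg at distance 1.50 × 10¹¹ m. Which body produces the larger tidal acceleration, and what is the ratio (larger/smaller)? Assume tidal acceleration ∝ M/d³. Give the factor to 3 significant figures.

The tide-raising term goes as M/d³ (the gradient of a 1/d² field).
The Moon: (7.34 × 10²²) / (3.84 × 10⁸)³ = 1.296 × 10⁻³
The Sun: (1.99 × 10³⁰) / (1.50 × 10¹¹)³ = 5.896 × 10⁻⁴
Ratio (larger/smaller) = 2.20

The Moon, by a factor of ≈ 2.20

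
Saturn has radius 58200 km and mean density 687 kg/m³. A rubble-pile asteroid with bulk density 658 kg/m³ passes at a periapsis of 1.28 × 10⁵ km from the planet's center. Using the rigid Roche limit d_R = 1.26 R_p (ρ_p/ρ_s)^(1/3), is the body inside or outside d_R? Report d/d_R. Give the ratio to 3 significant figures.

d_R = 1.26 × (58200 km) × (687/658)^(1/3) = 74390 km
d/d_R = (1.28 × 10⁵) / (74390) = 1.72
Since d/d_R > 1, the body is outside the Roche limit.

outside; d/d_R ≈ 1.72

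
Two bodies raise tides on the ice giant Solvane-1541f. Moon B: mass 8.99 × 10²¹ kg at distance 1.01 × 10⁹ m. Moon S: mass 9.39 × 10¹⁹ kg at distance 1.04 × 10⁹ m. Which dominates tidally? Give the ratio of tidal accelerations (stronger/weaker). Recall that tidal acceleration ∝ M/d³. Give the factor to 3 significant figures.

Moon B, by a factor of ≈ 105

Tidal stretch scales as M/d³; compute that for each body.
Moon B: (8.99 × 10²¹) / (1.01 × 10⁹)³ = 8.726 × 10⁻⁶
Moon S: (9.39 × 10¹⁹) / (1.04 × 10⁹)³ = 8.348 × 10⁻⁸
Ratio (larger/smaller) = 105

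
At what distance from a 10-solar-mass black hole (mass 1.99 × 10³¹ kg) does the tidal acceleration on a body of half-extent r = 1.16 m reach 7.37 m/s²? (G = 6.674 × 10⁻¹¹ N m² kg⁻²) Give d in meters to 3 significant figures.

2GMr/d³ = a_tidal  ⇒  d = (2GMr / a_tidal)^(1/3)
d = (2 × 6.674×10⁻¹¹ × (1.99 × 10³¹) × (1.16) / (7.37))^(1/3)
  = 7.48 × 10⁶ m

7.48 × 10⁶ m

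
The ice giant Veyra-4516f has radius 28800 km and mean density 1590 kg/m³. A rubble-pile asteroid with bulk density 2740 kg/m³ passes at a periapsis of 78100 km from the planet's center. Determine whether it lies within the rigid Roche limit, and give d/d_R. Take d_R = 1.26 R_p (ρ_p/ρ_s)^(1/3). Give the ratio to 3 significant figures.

outside; d/d_R ≈ 2.58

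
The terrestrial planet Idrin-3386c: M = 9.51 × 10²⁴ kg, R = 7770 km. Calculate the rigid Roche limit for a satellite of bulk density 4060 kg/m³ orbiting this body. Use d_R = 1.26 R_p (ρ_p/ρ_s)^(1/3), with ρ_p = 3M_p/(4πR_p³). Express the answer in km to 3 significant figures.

10400 km

ρ_p = 3M_p/(4πR_p³) = 3 × (9.51 × 10²⁴) / (4π × (7.77 × 10⁶ m)³) = 4840 kg/m³
d_R = 1.26 × 7770 km × (4840/4060)^(1/3)
    = 10400 km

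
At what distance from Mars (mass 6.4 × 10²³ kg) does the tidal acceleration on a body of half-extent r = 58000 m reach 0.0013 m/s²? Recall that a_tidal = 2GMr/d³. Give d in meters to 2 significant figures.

2GMr/d³ = a_tidal  ⇒  d = (2GMr / a_tidal)^(1/3)
d = (2 × 6.674×10⁻¹¹ × (6.4 × 10²³) × (58000) / (0.0013))^(1/3)
  = 1.6 × 10⁷ m

1.6 × 10⁷ m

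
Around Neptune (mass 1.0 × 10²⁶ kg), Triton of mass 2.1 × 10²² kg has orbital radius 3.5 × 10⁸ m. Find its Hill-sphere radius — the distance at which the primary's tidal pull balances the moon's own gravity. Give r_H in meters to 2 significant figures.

r_H ≈ a (m/3M)^(1/3)
    = (3.5 × 10⁸) × (2.1 × 10²² / (3 × 1.0 × 10²⁶))^(1/3)
    = 1.4 × 10⁷ m

1.4 × 10⁷ m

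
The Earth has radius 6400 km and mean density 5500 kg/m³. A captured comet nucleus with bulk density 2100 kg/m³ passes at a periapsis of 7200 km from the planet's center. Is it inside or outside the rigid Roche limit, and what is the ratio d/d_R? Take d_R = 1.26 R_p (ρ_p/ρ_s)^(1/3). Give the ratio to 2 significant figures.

d_R = 1.26 × (6400 km) × (5500/2100)^(1/3) = 11120 km
d/d_R = (7200) / (11120) = 0.65
Since d/d_R < 1, the body is inside the Roche limit.

inside; d/d_R ≈ 0.65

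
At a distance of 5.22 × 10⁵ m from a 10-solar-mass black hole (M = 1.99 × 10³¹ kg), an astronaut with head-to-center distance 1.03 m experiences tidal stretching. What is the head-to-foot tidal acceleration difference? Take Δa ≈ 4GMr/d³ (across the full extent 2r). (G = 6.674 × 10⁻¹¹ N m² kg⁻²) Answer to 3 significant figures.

Δa = 4GMr/d³
   = 4 × (6.674 × 10⁻¹¹) × (1.99 × 10³¹) × (1.03) / (5.22 × 10⁵)³
   = 3.85 × 10⁴ m/s²

3.85 × 10⁴ m/s²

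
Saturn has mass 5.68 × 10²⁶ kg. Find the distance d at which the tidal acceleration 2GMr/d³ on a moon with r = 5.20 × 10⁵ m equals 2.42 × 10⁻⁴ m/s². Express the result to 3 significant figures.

5.46 × 10⁸ m

2GMr/d³ = a_tidal  ⇒  d = (2GMr / a_tidal)^(1/3)
d = (2 × 6.674×10⁻¹¹ × (5.68 × 10²⁶) × (5.20 × 10⁵) / (2.42 × 10⁻⁴))^(1/3)
  = 5.46 × 10⁸ m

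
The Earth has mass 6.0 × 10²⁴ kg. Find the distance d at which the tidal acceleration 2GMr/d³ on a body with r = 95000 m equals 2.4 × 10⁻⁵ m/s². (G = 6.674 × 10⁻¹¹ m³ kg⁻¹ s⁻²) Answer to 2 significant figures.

1.5 × 10⁸ m

2GMr/d³ = a_tidal  ⇒  d = (2GMr / a_tidal)^(1/3)
d = (2 × 6.674×10⁻¹¹ × (6.0 × 10²⁴) × (95000) / (2.4 × 10⁻⁵))^(1/3)
  = 1.5 × 10⁸ m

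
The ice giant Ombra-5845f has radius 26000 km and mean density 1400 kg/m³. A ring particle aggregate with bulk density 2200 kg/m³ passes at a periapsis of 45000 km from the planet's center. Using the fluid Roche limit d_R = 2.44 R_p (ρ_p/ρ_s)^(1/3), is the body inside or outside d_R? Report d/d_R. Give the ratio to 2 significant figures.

d_R = 2.44 × (26000 km) × (1400/2200)^(1/3) = 54570 km
d/d_R = (45000) / (54570) = 0.82
Since d/d_R < 1, the body is inside the Roche limit.

inside; d/d_R ≈ 0.82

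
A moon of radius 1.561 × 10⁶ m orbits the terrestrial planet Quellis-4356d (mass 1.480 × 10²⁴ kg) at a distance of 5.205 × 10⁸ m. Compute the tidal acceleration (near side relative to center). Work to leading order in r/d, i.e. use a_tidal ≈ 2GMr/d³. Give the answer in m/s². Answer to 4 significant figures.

2.187 × 10⁻⁶ m/s²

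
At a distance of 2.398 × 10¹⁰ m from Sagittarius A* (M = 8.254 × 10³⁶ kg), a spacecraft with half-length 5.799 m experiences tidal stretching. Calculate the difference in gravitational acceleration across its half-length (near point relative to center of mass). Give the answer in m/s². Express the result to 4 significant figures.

The tidal stretch is the gradient of GM/d² times the body's extent r, hence the 1/d³ dependence.
Δa = 2GMr/d³
   = 2 × (6.674 × 10⁻¹¹) × (8.254 × 10³⁶) × (5.799) / (2.398 × 10¹⁰)³
   = 4.633 × 10⁻⁴ m/s²

4.633 × 10⁻⁴ m/s²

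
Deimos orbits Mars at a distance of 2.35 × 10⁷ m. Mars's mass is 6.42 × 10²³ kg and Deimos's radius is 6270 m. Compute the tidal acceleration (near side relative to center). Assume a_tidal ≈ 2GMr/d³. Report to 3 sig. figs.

4.14 × 10⁻⁵ m/s²

Differencing GM/(d−r)² and GM/d² to first order in r/d gives 2GMr/d³.
a_tidal = 2GMr/d³
        = 2 × (6.674 × 10⁻¹¹) × (6.42 × 10²³) × (6270) / (2.35 × 10⁷)³
        = 4.14 × 10⁻⁵ m/s²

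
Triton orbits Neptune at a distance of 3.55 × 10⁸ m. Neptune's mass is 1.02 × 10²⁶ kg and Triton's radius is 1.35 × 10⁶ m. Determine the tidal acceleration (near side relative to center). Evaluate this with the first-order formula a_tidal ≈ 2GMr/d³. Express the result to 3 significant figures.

a_tidal = 2GMr/d³
        = 2 × (6.674 × 10⁻¹¹) × (1.02 × 10²⁶) × (1.35 × 10⁶) / (3.55 × 10⁸)³
        = 4.11 × 10⁻⁴ m/s²

4.11 × 10⁻⁴ m/s²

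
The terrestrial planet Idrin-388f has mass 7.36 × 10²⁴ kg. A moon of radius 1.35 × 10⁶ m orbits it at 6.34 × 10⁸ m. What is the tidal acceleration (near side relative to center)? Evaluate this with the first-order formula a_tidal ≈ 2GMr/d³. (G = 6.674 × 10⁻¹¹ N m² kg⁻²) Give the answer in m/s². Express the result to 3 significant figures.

Δg = 2GMr/d³
   = 2 × (6.674 × 10⁻¹¹) × (7.36 × 10²⁴) × (1.35 × 10⁶) / (6.34 × 10⁸)³
   = 5.20 × 10⁻⁶ m/s²

5.20 × 10⁻⁶ m/s²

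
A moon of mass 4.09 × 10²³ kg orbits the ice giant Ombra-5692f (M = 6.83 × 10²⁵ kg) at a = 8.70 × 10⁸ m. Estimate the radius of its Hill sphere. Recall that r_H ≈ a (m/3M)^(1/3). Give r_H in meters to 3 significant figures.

r_H ≈ a (m/3M)^(1/3)
    = (8.70 × 10⁸) × (4.09 × 10²³ / (3 × 6.83 × 10²⁵))^(1/3)
    = 1.10 × 10⁸ m

1.10 × 10⁸ m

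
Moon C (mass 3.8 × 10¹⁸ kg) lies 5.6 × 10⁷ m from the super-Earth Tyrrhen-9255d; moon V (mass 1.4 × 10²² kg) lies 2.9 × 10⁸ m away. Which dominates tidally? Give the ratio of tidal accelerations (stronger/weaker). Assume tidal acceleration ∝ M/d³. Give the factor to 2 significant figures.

Moon V, by a factor of ≈ 27

Compare M/d³ for the two perturbers:
Moon C: (3.8 × 10¹⁸) / (5.6 × 10⁷)³ = 2.164 × 10⁻⁵
Moon V: (1.4 × 10²²) / (2.9 × 10⁸)³ = 5.740 × 10⁻⁴
Ratio (larger/smaller) = 27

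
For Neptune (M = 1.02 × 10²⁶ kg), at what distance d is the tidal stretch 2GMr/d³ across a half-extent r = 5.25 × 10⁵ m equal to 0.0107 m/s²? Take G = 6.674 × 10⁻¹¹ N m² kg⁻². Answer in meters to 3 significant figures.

2GMr/d³ = a_tidal  ⇒  d = (2GMr / a_tidal)^(1/3)
d = (2 × 6.674×10⁻¹¹ × (1.02 × 10²⁶) × (5.25 × 10⁵) / (0.0107))^(1/3)
  = 8.74 × 10⁷ m

8.74 × 10⁷ m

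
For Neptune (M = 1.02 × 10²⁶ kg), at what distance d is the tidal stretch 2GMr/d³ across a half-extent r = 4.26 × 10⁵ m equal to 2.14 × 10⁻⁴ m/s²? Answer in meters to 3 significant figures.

3.00 × 10⁸ m

2GMr/d³ = a_tidal  ⇒  d = (2GMr / a_tidal)^(1/3)
d = (2 × 6.674×10⁻¹¹ × (1.02 × 10²⁶) × (4.26 × 10⁵) / (2.14 × 10⁻⁴))^(1/3)
  = 3.00 × 10⁸ m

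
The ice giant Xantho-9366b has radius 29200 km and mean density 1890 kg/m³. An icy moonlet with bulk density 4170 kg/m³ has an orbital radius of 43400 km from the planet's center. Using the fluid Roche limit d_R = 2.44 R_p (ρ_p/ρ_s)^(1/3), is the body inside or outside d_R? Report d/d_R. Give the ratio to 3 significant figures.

inside; d/d_R ≈ 0.793

d_R = 2.44 × (29200 km) × (1890/4170)^(1/3) = 54730 km
d/d_R = (43400) / (54730) = 0.793
Since d/d_R < 1, the body is inside the Roche limit.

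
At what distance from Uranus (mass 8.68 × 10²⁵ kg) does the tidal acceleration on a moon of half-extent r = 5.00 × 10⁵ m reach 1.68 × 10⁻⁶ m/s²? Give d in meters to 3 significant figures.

1.51 × 10⁹ m

2GMr/d³ = a_tidal  ⇒  d = (2GMr / a_tidal)^(1/3)
d = (2 × 6.674×10⁻¹¹ × (8.68 × 10²⁵) × (5.00 × 10⁵) / (1.68 × 10⁻⁶))^(1/3)
  = 1.51 × 10⁹ m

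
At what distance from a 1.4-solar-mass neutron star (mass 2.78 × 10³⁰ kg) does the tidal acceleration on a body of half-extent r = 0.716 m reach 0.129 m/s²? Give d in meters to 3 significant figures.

2GMr/d³ = a_tidal  ⇒  d = (2GMr / a_tidal)^(1/3)
d = (2 × 6.674×10⁻¹¹ × (2.78 × 10³⁰) × (0.716) / (0.129))^(1/3)
  = 1.27 × 10⁷ m

1.27 × 10⁷ m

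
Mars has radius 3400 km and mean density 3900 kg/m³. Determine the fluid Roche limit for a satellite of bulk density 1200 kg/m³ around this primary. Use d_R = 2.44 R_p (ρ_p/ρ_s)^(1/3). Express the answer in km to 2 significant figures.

d_R = 2.44 × 3400 km × (3900/1200)^(1/3)
    = 12000 km

12000 km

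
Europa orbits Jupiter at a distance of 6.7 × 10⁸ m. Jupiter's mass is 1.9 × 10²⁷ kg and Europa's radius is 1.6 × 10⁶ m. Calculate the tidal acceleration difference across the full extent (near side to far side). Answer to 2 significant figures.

Δg = 4GMr/d³
   = 4 × (6.674 × 10⁻¹¹) × (1.9 × 10²⁷) × (1.6 × 10⁶) / (6.7 × 10⁸)³
   = 2.7 × 10⁻³ m/s²

2.7 × 10⁻³ m/s²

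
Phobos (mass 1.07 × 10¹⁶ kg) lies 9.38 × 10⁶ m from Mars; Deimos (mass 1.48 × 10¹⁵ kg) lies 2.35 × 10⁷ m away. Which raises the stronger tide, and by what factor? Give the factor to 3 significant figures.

Phobos, by a factor of ≈ 114

Tidal acceleration ∝ M/d³, so compare M/d³ for each.
Phobos: (1.07 × 10¹⁶) / (9.38 × 10⁶)³ = 1.297 × 10⁻⁵
Deimos: (1.48 × 10¹⁵) / (2.35 × 10⁷)³ = 1.140 × 10⁻⁷
Ratio (larger/smaller) = 114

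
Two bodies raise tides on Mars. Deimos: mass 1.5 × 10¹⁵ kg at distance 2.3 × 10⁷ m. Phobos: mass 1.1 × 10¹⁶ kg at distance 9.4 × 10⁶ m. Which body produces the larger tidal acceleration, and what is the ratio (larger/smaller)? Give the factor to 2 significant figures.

Phobos, by a factor of ≈ 110

Tidal acceleration ∝ M/d³, so compare M/d³ for each.
Deimos: (1.5 × 10¹⁵) / (2.3 × 10⁷)³ = 1.233 × 10⁻⁷
Phobos: (1.1 × 10¹⁶) / (9.4 × 10⁶)³ = 1.324 × 10⁻⁵
Ratio (larger/smaller) = 110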